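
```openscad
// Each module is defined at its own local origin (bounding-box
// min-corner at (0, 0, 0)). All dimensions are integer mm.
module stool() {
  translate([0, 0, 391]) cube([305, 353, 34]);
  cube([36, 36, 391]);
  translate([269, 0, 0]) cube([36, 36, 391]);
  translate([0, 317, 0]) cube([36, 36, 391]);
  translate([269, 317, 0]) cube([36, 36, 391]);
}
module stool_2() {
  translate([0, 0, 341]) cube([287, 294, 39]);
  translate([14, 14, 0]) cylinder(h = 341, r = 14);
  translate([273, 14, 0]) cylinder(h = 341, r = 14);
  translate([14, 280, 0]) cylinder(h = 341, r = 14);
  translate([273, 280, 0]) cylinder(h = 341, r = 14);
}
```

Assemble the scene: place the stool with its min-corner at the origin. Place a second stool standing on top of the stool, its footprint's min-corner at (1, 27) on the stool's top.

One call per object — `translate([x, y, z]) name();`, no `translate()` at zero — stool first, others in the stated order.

stool();
translate([1, 27, 425]) stool_2();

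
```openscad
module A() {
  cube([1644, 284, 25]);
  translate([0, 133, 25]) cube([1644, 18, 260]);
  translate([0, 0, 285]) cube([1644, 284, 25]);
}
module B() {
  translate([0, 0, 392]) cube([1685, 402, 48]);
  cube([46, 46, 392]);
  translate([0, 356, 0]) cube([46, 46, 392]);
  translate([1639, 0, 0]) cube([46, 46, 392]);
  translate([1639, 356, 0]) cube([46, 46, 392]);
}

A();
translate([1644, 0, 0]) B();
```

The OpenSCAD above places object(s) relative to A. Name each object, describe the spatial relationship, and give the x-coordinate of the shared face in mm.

A is an I-beam. B is a bench. The bench is against the I-beam's +x side, with their −y faces flush. The x-coordinate of the shared face is 1644 mm.

The I-beam's +x face and the bench's −x face are both at x = 1644 mm.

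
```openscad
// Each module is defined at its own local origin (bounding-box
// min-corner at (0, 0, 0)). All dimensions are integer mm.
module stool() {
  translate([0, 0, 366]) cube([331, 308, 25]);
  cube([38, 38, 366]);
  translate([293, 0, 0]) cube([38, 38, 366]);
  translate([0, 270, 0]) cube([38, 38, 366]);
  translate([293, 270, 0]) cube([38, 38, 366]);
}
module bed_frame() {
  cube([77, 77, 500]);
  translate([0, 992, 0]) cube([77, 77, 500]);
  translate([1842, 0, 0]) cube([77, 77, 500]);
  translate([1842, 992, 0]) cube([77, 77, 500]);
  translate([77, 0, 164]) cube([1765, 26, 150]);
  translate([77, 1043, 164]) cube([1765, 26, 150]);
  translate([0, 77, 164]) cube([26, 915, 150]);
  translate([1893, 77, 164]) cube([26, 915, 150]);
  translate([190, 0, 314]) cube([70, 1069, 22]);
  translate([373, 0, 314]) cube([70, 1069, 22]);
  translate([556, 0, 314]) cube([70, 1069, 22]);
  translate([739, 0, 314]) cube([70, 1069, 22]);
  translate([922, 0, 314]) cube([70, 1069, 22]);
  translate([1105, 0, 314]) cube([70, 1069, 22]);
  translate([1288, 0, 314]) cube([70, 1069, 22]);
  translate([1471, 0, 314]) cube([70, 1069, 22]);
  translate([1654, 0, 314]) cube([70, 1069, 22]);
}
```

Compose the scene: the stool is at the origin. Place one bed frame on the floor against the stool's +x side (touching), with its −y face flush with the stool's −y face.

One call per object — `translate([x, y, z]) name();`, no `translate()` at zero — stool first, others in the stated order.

stool();
translate([331, 0, 0]) bed_frame();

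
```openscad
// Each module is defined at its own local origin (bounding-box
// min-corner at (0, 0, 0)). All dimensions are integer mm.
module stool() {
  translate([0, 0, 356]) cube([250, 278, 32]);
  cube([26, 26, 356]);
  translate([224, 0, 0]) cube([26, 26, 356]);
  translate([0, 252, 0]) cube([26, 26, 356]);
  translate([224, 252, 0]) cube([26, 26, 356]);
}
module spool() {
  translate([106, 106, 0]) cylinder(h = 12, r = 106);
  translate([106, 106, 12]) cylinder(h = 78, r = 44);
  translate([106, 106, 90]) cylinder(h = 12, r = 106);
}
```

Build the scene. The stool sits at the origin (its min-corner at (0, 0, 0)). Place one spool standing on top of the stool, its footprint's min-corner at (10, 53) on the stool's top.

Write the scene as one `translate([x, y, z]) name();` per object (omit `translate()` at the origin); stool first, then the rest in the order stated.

stool();
translate([10, 53, 388]) spool();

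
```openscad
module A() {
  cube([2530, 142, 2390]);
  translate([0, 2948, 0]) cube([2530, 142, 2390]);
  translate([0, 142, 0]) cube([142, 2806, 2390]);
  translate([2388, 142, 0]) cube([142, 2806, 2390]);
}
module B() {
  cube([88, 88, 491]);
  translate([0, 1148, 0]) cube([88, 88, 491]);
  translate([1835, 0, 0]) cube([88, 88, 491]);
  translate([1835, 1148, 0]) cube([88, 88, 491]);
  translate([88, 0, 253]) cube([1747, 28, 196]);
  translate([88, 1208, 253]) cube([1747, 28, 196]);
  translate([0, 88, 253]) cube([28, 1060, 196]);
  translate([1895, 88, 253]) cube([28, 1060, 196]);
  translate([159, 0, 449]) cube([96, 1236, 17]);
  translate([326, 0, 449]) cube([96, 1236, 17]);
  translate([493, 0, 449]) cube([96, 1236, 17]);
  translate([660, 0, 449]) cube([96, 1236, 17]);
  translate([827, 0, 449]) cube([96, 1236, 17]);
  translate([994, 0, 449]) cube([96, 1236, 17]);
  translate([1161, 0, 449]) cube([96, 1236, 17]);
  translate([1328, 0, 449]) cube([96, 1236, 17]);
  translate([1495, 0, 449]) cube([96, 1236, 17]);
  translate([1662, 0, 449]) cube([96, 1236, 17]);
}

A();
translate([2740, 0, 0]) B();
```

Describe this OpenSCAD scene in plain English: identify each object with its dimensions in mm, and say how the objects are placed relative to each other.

A is the wall frame of a small rectangular building: four walls, each 2390 mm tall and 142 mm thick, enclosing a footprint 2530 mm (x) by 3090 mm (y) outside-to-outside, with no floor or roof. The front and back walls (the −y and +y sides) span the full width; the two side walls fit between them.

B is a bed frame 1923 mm long (x) by 1236 mm wide (y). Four 88×88 mm corner posts, 491 mm tall, at the corners of the footprint. Four rails of 28 mm thickness and 196 mm height run between adjacent posts with their undersides at z = 253 mm, their outer faces flush with the outside of the frame (the two x-running rails run between the posts' inner faces; the two y-running rails run between the posts' inner faces). 10 slats, each 96 mm wide (x) and 17 mm thick, lie across the top of the two x-running rails, running the full 1236 mm width of the frame in y; the slats are evenly spaced along x between the inner faces of the end posts with equal gaps (rounded down to the nearest mm) at the −x end and between each pair — any rounding remainder accumulates at the +x end.

The bed frame is on the floor beside the house frame on its +x side.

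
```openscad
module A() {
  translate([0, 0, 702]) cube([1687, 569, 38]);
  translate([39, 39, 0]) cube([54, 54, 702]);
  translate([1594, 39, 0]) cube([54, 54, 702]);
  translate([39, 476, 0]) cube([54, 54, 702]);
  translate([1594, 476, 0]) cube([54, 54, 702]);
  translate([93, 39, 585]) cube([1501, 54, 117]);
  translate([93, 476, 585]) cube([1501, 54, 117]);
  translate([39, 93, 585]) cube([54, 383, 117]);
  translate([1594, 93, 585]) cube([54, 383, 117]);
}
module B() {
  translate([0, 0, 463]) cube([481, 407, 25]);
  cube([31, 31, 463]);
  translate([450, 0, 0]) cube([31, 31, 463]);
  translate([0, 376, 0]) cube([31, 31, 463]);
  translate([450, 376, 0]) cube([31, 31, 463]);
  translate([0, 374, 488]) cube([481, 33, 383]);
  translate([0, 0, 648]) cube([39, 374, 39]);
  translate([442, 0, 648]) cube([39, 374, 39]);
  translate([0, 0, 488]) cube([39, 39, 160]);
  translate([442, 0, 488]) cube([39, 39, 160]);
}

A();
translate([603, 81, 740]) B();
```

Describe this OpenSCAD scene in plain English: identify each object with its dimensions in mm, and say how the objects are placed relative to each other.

A is a table with a 1687×569 mm rectangular top, 38 mm thick, top surface at z = 740 mm, supported by four 54×54 mm square legs, each inset 39 mm from the nearest pair of top edges, running from the floor. Four apron rails, 54 mm thick and 117 mm tall, run between adjacent legs with their top edges flush with the underside of the top and their outer faces flush with the legs' outer faces.

B is a chair: 481×407 mm seat, 25 mm thick, top at z = 488 mm, on four 31 mm square corner legs flush with the seat edges. A 33 mm thick backrest slab spans the full seat width, extending 383 mm above the seat top, its back face flush with the seat's +y edge. Two armrests of 39×39 mm section run along each side from the seat's front edge to the front of the backrest, top faces 199 mm above the seat top and outer faces flush with the seat's x-edges; a 39×39 mm post under the front of each armrest stands on the seat at the front corner.

The chair is on top of the table, centred.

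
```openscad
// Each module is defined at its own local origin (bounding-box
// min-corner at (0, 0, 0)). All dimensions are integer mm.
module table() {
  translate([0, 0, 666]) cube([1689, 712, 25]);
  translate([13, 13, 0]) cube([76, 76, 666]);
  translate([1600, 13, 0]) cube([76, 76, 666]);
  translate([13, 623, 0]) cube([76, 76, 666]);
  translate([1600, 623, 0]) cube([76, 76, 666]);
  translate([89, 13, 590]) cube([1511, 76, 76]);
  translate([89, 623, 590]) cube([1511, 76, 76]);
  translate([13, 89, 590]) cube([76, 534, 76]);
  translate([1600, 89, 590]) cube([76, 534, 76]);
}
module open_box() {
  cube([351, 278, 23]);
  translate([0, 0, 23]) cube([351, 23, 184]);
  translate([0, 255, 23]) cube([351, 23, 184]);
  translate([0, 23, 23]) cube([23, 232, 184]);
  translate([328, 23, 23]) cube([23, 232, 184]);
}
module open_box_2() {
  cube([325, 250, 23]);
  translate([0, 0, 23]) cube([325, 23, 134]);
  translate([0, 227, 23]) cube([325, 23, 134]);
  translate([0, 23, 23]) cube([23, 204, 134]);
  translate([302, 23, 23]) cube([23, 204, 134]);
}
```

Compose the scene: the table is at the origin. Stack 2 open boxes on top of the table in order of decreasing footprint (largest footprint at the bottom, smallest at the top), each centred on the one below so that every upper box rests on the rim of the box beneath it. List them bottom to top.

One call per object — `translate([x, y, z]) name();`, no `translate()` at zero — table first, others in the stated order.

table();
translate([669, 217, 691]) open_box();
translate([682, 231, 898]) open_box_2();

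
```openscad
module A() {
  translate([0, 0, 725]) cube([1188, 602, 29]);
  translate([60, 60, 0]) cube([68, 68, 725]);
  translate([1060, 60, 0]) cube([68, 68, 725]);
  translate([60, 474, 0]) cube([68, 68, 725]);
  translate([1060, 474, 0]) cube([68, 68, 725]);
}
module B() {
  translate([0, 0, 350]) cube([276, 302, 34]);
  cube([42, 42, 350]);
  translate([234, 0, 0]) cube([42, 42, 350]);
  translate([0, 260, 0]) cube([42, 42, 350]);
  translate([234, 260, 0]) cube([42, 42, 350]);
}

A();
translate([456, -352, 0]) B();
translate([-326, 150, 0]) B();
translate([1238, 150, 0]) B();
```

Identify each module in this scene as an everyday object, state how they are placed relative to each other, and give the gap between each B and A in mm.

Each stool's nearest face is 50 mm from the table's bounding box.

A is a table. B is a stool. Three stools sit around the table at the −y, −x, +x sides. The gap between each stool and the table is 50 mm.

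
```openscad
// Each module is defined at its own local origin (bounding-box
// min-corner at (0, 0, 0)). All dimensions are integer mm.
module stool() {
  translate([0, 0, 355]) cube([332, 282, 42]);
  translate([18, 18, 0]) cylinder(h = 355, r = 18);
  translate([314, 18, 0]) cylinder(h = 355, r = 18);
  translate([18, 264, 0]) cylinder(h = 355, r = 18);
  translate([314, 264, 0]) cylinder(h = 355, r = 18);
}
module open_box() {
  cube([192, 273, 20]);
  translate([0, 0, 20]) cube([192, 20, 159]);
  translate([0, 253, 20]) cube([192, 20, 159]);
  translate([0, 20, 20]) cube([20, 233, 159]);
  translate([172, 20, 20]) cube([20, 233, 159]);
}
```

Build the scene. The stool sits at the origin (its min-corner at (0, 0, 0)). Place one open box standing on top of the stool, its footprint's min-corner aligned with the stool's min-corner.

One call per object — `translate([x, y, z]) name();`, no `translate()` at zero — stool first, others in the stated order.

stool();
translate([0, 0, 397]) open_box();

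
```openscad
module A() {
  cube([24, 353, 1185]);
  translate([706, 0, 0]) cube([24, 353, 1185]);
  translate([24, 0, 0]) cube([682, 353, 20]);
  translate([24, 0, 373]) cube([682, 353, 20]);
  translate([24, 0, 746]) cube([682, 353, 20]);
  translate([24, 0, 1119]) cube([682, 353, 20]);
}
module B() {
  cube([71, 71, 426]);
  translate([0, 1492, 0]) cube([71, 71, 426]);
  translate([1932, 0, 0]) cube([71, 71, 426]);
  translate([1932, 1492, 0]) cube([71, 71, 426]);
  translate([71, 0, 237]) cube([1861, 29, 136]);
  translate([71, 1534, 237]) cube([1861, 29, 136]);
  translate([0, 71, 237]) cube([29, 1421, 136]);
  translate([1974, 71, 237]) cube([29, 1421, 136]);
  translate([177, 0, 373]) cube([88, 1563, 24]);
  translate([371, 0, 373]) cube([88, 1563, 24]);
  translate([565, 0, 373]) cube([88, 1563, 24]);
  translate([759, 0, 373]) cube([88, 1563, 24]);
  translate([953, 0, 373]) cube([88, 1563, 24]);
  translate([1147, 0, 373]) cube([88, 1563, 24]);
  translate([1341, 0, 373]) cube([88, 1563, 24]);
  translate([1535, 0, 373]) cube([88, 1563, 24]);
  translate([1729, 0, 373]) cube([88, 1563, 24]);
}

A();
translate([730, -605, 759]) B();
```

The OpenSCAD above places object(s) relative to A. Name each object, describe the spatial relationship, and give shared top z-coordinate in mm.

A is a bookshelf. B is a bed frame. The bed frame is beside the bookshelf with their tops flush at z = 1185. The shared top z-coordinate is 1185 mm.

Both tops at z = 1185 mm.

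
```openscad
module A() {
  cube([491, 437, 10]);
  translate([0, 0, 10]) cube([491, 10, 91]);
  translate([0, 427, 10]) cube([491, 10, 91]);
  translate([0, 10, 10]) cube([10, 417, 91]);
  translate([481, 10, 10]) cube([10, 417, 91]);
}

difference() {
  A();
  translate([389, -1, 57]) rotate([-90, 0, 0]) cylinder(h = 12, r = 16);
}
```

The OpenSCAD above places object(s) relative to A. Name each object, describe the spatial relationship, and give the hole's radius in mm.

The subtracted cylinder has r = 16 mm.

A is an open box. The open box has a circular hole through its front wall. The hole's radius is 16 mm.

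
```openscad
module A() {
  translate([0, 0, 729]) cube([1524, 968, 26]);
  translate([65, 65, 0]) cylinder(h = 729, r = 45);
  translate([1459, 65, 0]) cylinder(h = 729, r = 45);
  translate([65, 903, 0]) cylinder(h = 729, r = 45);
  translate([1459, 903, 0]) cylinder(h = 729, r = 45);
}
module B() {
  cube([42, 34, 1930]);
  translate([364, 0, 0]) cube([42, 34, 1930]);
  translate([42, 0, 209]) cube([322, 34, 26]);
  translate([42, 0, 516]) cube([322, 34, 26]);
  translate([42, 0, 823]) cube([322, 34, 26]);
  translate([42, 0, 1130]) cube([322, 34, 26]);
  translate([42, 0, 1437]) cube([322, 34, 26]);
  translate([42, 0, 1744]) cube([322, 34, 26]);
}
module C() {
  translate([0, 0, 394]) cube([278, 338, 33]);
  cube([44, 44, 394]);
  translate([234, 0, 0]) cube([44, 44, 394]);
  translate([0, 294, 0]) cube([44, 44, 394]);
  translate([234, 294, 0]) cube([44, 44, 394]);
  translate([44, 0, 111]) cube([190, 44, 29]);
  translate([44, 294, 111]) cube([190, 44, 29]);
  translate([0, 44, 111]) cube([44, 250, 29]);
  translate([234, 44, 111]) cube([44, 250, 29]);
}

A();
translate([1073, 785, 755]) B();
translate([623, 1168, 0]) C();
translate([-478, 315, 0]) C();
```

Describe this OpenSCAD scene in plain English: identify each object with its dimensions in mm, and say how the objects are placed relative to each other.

A is a rectangular dining table. The top is 1524×968×26 mm with its upper surface at z = 755 mm. It stands on four round legs of 90 mm diameter, each leg's bounding box inset 20 mm from the nearest pair of top edges, running from the floor to the underside of the top.

B is a wooden ladder with two side rails of 42×34 mm section and 1930 mm height, set 406 mm apart overall. Between them run 6 rectangular rungs (34 mm deep, 26 mm thick), front faces flush with the rails' −y face. The bottom of the first rung is 209 mm above the floor and each subsequent rung is 307 mm higher than the one below.

C is a simple wooden stool: a rectangular seat 278 mm (x) by 338 mm (y), 33 mm thick, top face at z = 427 mm, on four square legs, each 44×44 mm in cross-section. The legs rest on z = 0, each flush with a corner of the seat. Four stretchers, 44 mm wide and 29 mm tall, connect adjacent legs with their undersides at z = 111 mm, each running between the inner faces of the legs it joins and aligned with the legs' outer faces on the other axis.

The ladder is on top of the table. Two stools sit around the table at the +y, −x sides.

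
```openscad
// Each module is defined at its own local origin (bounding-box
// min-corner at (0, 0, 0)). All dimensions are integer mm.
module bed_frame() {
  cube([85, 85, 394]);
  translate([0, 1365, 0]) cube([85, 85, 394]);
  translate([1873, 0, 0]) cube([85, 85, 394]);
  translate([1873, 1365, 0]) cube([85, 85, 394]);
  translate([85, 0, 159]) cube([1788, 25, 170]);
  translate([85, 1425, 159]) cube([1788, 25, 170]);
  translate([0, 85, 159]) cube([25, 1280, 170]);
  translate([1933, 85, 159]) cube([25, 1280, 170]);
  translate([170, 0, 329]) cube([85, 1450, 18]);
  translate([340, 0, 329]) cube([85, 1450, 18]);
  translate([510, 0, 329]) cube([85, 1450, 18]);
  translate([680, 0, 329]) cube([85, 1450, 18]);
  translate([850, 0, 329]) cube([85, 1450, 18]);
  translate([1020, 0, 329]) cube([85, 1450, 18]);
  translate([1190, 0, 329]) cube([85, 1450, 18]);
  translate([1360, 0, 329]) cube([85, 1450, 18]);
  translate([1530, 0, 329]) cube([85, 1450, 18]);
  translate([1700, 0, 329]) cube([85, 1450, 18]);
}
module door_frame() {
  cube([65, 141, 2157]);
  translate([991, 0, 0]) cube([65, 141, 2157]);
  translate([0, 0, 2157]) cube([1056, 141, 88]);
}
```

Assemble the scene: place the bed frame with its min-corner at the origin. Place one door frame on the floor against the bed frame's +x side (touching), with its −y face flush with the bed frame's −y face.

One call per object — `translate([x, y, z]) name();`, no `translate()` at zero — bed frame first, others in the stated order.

bed_frame();
translate([1958, 0, 0]) door_frame();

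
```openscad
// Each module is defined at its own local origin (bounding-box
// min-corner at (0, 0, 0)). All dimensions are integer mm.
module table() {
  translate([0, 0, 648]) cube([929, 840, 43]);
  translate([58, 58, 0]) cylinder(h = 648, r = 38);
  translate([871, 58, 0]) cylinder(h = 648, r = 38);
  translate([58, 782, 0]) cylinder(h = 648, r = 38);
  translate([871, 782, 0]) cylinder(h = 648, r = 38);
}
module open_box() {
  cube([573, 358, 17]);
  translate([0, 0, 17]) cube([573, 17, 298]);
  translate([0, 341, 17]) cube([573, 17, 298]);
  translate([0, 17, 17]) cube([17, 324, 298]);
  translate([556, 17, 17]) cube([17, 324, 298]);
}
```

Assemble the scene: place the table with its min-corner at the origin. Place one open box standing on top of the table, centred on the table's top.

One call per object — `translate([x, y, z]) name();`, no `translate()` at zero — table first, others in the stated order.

table();
translate([178, 241, 691]) open_box();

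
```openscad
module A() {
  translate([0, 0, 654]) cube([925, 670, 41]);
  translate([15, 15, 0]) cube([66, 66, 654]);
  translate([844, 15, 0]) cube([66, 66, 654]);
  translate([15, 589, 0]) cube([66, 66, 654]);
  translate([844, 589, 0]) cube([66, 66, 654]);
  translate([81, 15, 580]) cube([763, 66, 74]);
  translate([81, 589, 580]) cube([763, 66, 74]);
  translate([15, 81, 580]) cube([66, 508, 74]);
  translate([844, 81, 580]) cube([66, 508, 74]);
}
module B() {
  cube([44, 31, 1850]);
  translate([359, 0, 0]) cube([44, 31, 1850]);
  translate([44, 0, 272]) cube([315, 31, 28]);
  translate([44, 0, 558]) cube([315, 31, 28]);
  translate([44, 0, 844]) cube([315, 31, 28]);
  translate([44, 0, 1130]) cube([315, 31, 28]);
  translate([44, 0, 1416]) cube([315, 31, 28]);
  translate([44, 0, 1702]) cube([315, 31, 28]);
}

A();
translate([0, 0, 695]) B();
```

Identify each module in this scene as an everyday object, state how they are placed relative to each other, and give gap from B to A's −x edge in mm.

The ladder's min-x is at 0; the table's min-x is 0; gap = 0 mm.

A is a table. B is a ladder. The ladder is on top of the table. The gap from the ladder to the table's −x edge is 0 mm.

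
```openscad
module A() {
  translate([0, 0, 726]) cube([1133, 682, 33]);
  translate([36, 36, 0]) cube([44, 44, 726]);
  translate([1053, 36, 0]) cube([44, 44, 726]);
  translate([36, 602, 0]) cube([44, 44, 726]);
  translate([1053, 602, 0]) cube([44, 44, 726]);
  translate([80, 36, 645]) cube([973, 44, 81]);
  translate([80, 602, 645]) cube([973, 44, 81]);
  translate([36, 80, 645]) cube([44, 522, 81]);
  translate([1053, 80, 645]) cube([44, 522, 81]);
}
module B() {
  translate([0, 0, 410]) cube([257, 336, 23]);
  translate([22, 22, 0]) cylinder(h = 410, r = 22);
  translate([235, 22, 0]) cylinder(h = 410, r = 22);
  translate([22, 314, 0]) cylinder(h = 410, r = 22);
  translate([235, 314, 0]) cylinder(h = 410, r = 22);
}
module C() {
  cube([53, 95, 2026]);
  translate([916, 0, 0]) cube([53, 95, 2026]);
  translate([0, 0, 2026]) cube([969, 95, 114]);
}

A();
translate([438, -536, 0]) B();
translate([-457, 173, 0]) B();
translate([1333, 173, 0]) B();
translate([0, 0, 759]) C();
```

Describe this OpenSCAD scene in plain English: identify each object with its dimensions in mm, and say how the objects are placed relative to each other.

A is a table: top 1133 mm (x) × 682 mm (y), 33 mm thick, upper face at z = 759 mm, on four 44×44 mm square legs, each inset 36 mm from the nearest pair of top edges, running from z = 0 to the bottom of the top. Four apron rails, 44 mm thick and 81 mm tall, run between adjacent legs with their top edges flush with the underside of the top and their outer faces flush with the legs' outer faces.

B is a four-legged stool. The seat is 257×336 mm, 23 mm thick, top at z = 433 mm. It stands on four round legs, each 44 mm in diameter, from z = 0 to the seat underside, each leg's axis is inset half a diameter from the nearest pair of seat edges (so the leg's bounding box is flush with the corner).

C is a rectangular door frame: two vertical jambs of 53×95 mm section, 2026 mm tall, with a clear opening 863 mm wide between their inner faces. A header 114 mm tall and 95 mm deep lies on top of the jambs and spans the full outside width.

Three stools sit around the table at the −y, −x, +x sides. The door frame is on top of the table.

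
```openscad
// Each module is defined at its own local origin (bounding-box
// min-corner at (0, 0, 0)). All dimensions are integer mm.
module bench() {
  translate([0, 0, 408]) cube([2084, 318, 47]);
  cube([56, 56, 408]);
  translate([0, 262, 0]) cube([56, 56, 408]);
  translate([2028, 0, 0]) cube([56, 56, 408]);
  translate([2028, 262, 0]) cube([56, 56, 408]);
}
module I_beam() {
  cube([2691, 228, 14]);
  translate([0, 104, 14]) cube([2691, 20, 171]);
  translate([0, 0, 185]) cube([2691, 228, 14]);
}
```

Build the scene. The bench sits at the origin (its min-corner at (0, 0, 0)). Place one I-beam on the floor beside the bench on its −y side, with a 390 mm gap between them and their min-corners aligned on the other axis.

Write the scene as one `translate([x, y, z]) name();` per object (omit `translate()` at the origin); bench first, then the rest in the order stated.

bench();
translate([0, -618, 0]) I_beam();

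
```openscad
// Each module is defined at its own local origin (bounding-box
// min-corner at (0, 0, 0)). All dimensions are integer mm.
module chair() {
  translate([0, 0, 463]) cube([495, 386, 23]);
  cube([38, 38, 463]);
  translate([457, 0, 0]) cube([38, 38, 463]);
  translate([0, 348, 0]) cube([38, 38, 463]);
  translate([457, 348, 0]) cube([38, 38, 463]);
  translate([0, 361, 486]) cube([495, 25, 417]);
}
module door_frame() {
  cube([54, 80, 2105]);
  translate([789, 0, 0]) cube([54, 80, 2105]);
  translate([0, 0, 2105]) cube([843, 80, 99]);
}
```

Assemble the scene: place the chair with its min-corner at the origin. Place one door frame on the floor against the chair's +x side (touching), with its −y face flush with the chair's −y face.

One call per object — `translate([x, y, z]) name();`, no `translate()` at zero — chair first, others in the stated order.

chair();
translate([495, 0, 0]) door_frame();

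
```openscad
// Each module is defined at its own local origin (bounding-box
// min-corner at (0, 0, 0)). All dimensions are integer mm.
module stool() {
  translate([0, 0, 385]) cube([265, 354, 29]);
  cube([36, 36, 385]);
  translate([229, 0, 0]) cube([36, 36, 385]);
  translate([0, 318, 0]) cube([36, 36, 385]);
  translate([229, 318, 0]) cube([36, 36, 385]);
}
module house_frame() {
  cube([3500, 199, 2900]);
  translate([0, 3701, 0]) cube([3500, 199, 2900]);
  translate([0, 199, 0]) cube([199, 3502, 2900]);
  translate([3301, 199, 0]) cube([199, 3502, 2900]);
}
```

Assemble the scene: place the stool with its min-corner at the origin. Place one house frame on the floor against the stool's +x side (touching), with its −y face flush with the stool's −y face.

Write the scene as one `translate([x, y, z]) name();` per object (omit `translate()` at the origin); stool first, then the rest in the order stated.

stool();
translate([265, 0, 0]) house_frame();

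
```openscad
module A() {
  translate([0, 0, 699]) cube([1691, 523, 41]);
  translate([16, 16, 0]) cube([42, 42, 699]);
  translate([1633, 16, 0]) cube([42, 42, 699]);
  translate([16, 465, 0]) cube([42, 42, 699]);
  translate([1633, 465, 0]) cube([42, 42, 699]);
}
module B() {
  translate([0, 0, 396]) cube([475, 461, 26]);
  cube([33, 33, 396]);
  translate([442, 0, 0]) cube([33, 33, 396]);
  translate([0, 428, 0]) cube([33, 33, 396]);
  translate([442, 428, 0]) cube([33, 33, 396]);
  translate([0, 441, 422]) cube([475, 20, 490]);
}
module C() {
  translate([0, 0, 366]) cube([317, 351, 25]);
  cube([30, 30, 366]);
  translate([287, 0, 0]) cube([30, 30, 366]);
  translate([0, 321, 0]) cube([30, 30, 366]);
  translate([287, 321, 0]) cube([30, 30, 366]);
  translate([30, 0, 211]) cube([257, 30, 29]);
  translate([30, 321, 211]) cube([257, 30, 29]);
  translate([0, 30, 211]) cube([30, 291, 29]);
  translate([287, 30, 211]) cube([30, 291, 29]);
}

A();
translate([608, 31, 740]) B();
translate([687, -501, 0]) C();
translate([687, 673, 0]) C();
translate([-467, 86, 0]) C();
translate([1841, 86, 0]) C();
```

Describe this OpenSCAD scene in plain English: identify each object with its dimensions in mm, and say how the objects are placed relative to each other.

A is a table with a 1691×523 mm rectangular top, 41 mm thick, top surface at z = 740 mm, supported by four 42×42 mm square legs, each inset 16 mm from the nearest pair of top edges, running from the floor.

B is a chair. The seat is a 475×461×26 mm slab with its top at z = 422 mm, on four 33×33 mm corner legs (flush with the seat edges, standing on z = 0). A flat backrest 20 mm thick, 490 mm tall, spans the full seat width and rises from the seat top along its +y edge, rear face flush with the rear of the seat.

C is a four-legged stool. The seat is 317×351 mm, 25 mm thick, top at z = 391 mm. It stands on four square legs, each 30×30 mm in cross-section, from z = 0 to the seat underside, each flush with a corner of the seat. Four stretchers, 30 mm wide and 29 mm tall, connect adjacent legs with their undersides at z = 211 mm, each running between the inner faces of the legs it joins and aligned with the legs' outer faces on the other axis.

The chair is on top of the table, centred. Four stools sit around the table at the −y, +y, −x, +x sides.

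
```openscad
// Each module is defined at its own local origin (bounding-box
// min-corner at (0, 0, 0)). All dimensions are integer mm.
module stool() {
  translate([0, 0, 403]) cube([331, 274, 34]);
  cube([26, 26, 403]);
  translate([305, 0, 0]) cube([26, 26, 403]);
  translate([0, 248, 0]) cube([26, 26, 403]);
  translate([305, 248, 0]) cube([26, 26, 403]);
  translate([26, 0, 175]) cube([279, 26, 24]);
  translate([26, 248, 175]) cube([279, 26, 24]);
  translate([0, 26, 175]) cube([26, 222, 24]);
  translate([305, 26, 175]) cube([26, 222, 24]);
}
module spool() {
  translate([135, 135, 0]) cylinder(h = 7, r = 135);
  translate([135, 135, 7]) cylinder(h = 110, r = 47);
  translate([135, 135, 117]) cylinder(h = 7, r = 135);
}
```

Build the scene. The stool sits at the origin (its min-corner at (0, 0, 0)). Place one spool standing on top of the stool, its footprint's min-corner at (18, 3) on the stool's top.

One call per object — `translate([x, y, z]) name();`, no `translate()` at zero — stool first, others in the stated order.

stool();
translate([18, 3, 437]) spool();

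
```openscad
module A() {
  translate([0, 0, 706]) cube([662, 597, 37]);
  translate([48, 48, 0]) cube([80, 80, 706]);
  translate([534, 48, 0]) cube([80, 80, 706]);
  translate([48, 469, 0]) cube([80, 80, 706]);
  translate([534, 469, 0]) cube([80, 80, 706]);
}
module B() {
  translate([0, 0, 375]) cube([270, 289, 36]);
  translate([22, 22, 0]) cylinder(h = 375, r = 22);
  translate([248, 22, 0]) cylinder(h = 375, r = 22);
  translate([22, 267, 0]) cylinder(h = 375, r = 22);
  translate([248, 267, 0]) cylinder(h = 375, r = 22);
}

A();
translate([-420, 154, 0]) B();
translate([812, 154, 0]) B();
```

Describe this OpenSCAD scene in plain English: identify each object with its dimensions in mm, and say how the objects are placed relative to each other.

A is a rectangular dining table. The top is 662×597×37 mm with its upper surface at z = 743 mm. It stands on four 80×80 mm square legs, each inset 48 mm from the nearest pair of top edges, running from the floor to the underside of the top.

B is a four-legged stool. The seat is 270×289 mm, 36 mm thick, top at z = 411 mm. It stands on four round legs, each 44 mm in diameter, from z = 0 to the seat underside, each leg's axis is inset half a diameter from the nearest pair of seat edges (so the leg's bounding box is flush with the corner).

Two stools sit around the table at the −x, +x sides.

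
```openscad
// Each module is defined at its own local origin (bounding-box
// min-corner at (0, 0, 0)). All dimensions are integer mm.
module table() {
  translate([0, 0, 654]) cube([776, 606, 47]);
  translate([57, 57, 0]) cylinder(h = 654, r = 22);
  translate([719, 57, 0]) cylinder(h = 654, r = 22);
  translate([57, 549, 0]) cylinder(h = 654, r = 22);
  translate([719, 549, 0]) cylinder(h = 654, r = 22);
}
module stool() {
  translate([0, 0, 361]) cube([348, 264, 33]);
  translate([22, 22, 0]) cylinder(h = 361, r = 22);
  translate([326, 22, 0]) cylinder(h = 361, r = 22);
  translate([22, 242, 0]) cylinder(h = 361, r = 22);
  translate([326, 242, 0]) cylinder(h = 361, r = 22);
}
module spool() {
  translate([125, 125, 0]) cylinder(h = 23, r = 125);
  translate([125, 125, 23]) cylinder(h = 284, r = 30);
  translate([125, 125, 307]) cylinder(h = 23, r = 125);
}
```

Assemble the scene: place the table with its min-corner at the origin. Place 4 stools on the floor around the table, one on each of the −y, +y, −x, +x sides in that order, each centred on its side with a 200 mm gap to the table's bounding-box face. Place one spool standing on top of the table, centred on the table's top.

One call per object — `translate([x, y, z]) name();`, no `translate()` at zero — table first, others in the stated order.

table();
translate([214, -464, 0]) stool();
translate([214, 806, 0]) stool();
translate([-548, 171, 0]) stool();
translate([976, 171, 0]) stool();
translate([263, 178, 701]) spool();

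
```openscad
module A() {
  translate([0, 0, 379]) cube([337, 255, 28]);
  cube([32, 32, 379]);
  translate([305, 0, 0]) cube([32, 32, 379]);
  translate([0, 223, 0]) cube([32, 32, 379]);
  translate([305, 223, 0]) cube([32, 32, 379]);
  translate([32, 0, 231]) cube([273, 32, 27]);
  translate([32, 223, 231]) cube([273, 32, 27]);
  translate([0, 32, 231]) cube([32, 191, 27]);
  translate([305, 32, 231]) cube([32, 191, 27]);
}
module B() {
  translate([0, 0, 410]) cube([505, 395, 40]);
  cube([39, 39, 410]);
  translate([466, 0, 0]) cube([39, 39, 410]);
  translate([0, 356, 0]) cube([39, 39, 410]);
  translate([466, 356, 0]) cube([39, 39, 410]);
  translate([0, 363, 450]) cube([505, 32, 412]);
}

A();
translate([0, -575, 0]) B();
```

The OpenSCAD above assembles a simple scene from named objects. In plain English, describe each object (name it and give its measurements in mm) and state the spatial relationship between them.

A is a four-legged stool. The seat is 337×255 mm, 28 mm thick, top at z = 407 mm. It stands on four square legs, each 32×32 mm in cross-section, from z = 0 to the seat underside, each flush with a corner of the seat. Four stretchers, 32 mm wide and 27 mm tall, connect adjacent legs with their undersides at z = 231 mm, each running between the inner faces of the legs it joins and aligned with the legs' outer faces on the other axis.

B is a chair. The seat is a 505×395×40 mm slab with its top at z = 450 mm, on four 39×39 mm corner legs (flush with the seat edges, standing on z = 0). A flat backrest 32 mm thick, 412 mm tall, spans the full seat width and rises from the seat top along its +y edge, rear face flush with the rear of the seat.

The chair is on the floor beside the stool on its −y side.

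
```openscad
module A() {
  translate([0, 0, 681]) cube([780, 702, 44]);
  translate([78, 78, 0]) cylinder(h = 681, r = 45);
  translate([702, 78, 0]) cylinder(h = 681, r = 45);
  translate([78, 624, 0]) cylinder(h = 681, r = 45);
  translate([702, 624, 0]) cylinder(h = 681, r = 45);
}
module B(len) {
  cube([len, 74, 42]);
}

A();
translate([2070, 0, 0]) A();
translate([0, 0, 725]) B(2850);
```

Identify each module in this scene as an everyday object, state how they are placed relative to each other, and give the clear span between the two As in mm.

Second table starts at x = 2070; first ends at x = 780; clear span = 2070 − 780 = 1290 mm.

A is a table. B is a beam. A beam spans the tops of two tables. The clear span between the two tables is 1290 mm.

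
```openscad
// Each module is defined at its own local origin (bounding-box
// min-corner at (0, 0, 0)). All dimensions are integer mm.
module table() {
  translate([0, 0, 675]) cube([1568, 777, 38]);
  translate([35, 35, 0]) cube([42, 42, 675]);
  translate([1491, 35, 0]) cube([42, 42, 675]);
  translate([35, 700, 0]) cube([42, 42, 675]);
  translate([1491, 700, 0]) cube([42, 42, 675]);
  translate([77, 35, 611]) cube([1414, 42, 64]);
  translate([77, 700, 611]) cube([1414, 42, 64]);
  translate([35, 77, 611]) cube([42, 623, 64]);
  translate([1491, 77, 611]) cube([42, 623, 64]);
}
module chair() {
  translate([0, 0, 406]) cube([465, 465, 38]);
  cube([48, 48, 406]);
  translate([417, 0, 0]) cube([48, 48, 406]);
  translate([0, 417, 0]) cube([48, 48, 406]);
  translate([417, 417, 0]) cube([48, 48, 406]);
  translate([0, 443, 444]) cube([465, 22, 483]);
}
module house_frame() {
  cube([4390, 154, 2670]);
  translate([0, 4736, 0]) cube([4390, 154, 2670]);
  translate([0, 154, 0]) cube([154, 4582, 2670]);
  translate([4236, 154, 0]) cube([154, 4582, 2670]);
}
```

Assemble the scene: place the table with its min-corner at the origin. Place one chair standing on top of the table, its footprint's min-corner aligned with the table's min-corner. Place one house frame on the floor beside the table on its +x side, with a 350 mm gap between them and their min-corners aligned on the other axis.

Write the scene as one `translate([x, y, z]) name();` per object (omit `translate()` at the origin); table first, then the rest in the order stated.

table();
translate([0, 0, 713]) chair();
translate([1918, 0, 0]) house_frame();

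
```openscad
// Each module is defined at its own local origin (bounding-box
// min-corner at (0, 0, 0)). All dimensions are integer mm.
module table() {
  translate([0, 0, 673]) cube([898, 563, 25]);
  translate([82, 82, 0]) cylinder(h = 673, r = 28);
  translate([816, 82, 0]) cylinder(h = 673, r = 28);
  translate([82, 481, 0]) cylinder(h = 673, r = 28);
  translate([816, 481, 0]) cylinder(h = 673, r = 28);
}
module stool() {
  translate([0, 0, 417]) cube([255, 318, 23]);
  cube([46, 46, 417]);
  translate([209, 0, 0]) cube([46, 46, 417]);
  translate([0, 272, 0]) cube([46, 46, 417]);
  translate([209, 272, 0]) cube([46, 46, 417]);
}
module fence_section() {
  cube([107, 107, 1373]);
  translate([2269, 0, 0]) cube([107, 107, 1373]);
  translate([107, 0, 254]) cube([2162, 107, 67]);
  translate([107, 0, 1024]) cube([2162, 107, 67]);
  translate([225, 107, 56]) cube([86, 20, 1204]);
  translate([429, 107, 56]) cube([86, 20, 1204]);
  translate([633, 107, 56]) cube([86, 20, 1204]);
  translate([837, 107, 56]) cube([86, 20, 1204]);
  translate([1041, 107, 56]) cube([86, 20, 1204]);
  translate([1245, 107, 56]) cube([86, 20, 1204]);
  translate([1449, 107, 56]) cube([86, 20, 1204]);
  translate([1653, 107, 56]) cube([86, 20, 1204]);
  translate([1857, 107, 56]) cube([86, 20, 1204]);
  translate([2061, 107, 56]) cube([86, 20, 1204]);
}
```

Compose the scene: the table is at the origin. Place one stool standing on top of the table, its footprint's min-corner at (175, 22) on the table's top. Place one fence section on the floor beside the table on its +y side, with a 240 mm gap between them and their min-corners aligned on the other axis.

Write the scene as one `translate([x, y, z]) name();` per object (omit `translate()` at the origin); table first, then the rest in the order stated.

table();
translate([175, 22, 698]) stool();
translate([0, 803, 0]) fence_section();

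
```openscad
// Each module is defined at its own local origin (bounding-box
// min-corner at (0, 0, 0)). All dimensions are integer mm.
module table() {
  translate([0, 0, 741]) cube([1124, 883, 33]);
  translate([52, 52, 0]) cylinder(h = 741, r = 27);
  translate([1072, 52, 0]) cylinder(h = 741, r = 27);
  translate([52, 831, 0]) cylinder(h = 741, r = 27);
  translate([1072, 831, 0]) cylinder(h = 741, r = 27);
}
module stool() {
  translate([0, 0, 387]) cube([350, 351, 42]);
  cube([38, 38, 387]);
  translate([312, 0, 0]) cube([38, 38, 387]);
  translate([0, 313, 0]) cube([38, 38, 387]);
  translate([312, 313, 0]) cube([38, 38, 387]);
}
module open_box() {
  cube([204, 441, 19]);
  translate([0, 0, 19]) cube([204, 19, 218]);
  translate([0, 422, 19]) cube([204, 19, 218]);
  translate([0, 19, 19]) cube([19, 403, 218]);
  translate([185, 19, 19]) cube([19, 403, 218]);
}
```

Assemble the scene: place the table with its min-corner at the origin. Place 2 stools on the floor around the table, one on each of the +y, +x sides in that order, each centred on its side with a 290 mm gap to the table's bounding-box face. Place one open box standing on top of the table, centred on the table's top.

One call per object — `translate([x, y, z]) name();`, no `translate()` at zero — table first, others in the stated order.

table();
translate([387, 1173, 0]) stool();
translate([1414, 266, 0]) stool();
translate([460, 221, 774]) open_box();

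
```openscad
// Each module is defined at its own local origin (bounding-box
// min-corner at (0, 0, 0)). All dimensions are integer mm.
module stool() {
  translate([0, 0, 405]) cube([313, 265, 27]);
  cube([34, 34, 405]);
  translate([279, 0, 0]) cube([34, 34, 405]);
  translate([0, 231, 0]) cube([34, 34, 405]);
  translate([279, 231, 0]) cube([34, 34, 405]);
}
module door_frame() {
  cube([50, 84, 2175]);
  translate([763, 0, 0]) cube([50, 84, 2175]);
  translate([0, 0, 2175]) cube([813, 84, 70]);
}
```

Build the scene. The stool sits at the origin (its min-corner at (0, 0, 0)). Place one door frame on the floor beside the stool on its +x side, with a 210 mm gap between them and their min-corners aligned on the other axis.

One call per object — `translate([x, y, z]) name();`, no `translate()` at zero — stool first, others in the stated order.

stool();
translate([523, 0, 0]) door_frame();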